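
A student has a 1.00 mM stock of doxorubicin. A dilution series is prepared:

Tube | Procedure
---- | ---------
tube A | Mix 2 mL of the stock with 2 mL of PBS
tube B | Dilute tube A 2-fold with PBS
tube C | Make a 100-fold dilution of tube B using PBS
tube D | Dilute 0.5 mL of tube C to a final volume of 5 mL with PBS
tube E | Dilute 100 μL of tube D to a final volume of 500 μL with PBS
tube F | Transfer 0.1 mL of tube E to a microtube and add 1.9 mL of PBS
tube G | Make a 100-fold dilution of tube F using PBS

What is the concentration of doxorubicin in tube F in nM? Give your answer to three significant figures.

Step 1: 2 mL + 2 mL = 4 mL total → factor 4/2 = 2
Step 2: 2-fold → factor 2
Step 3: 100-fold → factor 100
Step 4: 0.5 mL brought to 5 mL → factor 5/0.5 = 10
Step 5: 100 μL brought to 500 μL → factor 500/100 = 5
Step 6: 0.1 mL + 1.9 mL = 2 mL total → factor 2/0.1 = 20
Dilution factor through tube F = 2 × 2 × 100 × 10 × 5 × 20 = 4 × 10^5
[tube F] = 1.00 mM / 4 × 10^5 = 2.500 × 10^-6 mM = 2.50 nM

2.50 nM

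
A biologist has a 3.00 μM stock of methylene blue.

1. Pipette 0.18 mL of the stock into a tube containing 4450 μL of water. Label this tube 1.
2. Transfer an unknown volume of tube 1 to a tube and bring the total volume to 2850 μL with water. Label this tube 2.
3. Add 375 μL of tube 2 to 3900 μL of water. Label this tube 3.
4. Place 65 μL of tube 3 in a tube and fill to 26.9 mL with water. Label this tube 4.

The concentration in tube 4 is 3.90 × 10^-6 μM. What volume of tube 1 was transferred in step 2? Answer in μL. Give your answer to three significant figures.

Step 1: 0.18 mL + 4450 μL = 4.63 mL total → factor 4.63/0.18 = 25.722
Step 2: v brought to 2850 μL → factor = 2850 μL/v
Step 3: 375 μL + 3900 μL = 4275 μL total → factor 4275/375 = 11.4
Step 4: 65 μL brought to 26.9 mL → factor 26900/65 = 413.85
Product of known-step factors = 1.2135 × 10^5
Overall factor = 3.00 μM / (3.90 × 10^-6 μM) = 7.6923 × 10^5
Step-2 factor = 7.6923 × 10^5 / 1.2135 × 10^5 = 6.3388
v = 2850 μL / 6.3388 = 450 μL

450 μL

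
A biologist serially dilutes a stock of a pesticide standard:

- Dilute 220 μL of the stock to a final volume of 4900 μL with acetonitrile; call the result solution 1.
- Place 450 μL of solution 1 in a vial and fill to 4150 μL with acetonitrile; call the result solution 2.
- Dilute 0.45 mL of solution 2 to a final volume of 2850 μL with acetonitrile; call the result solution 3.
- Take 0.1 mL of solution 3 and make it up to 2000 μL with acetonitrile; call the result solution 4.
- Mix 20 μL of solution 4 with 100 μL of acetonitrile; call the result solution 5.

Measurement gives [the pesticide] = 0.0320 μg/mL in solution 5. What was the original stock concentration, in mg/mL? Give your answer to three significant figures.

5.00 mg/mL

Step 1: 220 μL brought to 4900 μL → factor 4900/220 = 22.273
Step 2: 450 μL brought to 4150 μL → factor 4150/450 = 9.2222
Step 3: 0.45 mL brought to 2850 μL → factor 2.85/0.45 = 6.3333
Step 4: 0.1 mL brought to 2000 μL → factor 2/0.1 = 20
Step 5: 20 μL + 100 μL = 120 μL total → factor 120/20 = 6
Overall dilution factor = 22.273 × 9.2222 × 6.3333 × 20 × 6 = 1.5611 × 10^5
Stock = 0.0320 μg/mL × 1.5611 × 10^5 = 4995 μg/mL = 5.00 mg/mL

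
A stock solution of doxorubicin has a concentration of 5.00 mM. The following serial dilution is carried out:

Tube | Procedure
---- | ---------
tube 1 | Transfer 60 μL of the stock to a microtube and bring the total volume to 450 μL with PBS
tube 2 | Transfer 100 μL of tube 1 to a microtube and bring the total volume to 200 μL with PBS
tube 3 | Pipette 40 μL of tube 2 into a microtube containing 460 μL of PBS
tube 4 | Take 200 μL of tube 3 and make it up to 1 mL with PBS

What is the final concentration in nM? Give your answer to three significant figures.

Step 1: 60 μL brought to 450 μL → factor 450/60 = 7.5
Step 2: 100 μL brought to 200 μL → factor 200/100 = 2
Step 3: 40 μL + 460 μL = 500 μL total → factor 500/40 = 12.5
Step 4: 200 μL brought to 1 mL → factor 1000/200 = 5
Overall dilution factor = 7.5 × 2 × 12.5 × 5 = 937.5
Final = 5.00 mM / 937.5 = 0.005333 mM = 5.33 × 10^3 nM

5.33 × 10^3 nM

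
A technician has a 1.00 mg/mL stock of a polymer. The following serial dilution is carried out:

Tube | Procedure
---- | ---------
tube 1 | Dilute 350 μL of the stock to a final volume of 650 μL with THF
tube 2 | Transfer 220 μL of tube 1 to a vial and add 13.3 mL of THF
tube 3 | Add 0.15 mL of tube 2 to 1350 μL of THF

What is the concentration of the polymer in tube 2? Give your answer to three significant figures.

0.00876 mg/mL

Step 1: 350 μL brought to 650 μL → factor 650/350 = 1.8571
Step 2: 220 μL + 13.3 mL = 13520 μL total → factor 13520/220 = 61.455
Dilution factor through tube 2 = 1.8571 × 61.455 = 114.13
[tube 2] = 1.00 mg/mL / 114.13 = 0.00876 mg/mL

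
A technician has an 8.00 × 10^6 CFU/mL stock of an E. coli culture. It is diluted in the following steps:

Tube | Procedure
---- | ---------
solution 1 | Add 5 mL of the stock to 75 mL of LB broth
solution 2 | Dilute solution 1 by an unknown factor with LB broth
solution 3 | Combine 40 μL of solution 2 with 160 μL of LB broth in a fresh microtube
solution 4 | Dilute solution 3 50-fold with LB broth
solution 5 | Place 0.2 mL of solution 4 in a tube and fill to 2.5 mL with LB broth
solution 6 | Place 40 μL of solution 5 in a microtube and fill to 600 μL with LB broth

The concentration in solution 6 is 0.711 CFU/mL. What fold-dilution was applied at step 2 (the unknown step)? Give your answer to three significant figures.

15.0-fold

Step 1: 5 mL + 75 mL = 80 mL total → factor 80/5 = 16
Step 2: unknown factor x
Step 3: 40 μL + 160 μL = 200 μL total → factor 200/40 = 5
Step 4: 50-fold → factor 50
Step 5: 0.2 mL brought to 2.5 mL → factor 2.5/0.2 = 12.5
Step 6: 40 μL brought to 600 μL → factor 600/40 = 15
Product of known-step factors = 7.5 × 10^5
Overall factor = 8.00 × 10^6 CFU/mL / (0.711 CFU/mL) = 1.1252 × 10^7
x = 1.1252 × 10^7 / 7.5 × 10^5 = 15.0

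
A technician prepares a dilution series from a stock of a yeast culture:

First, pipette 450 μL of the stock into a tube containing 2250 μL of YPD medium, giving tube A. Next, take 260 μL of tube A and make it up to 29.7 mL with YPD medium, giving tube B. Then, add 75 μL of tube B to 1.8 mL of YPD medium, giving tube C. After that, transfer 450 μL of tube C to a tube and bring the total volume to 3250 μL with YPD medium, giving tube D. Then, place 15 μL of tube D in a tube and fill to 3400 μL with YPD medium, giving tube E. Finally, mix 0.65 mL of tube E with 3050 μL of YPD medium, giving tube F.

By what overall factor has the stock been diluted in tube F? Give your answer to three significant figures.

1.60 × 10^8

Step 1: 450 μL + 2250 μL = 2700 μL total → factor 2700/450 = 6
Step 2: 260 μL brought to 29.7 mL → factor 29700/260 = 114.23
Step 3: 75 μL + 1.8 mL = 1875 μL total → factor 1875/75 = 25
Step 4: 450 μL brought to 3250 μL → factor 3250/450 = 7.2222
Step 5: 15 μL brought to 3400 μL → factor 3400/15 = 226.67
Step 6: 0.65 mL + 3050 μL = 3.7 mL total → factor 3.7/0.65 = 5.6923
Overall dilution factor = 6 × 114.23 × 25 × 7.2222 × 226.67 × 5.6923 = 1.5967 × 10^8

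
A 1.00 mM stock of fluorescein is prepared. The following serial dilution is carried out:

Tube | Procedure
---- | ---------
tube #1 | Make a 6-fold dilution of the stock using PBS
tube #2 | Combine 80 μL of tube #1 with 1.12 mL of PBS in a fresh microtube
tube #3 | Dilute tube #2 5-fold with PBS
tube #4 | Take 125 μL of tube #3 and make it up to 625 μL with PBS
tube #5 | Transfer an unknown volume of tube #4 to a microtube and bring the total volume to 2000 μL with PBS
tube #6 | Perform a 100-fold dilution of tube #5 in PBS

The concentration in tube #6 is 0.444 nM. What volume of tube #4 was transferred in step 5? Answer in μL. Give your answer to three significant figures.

Step 1: 6-fold → factor 6
Step 2: 80 μL + 1.12 mL = 1200 μL total → factor 1200/80 = 15
Step 3: 5-fold → factor 5
Step 4: 125 μL brought to 625 μL → factor 625/125 = 5
Step 5: v brought to 2000 μL → factor = 2000 μL/v
Step 6: 100-fold → factor 100
Product of known-step factors = 2.25 × 10^5
Overall factor = 1.00 mM / (0.444 nM) = 2.2523 × 10^6
Step-5 factor = 2.2523 × 10^6 / 2.25 × 10^5 = 10.01
v = 2000 μL / 10.01 = 200 μL

200 μL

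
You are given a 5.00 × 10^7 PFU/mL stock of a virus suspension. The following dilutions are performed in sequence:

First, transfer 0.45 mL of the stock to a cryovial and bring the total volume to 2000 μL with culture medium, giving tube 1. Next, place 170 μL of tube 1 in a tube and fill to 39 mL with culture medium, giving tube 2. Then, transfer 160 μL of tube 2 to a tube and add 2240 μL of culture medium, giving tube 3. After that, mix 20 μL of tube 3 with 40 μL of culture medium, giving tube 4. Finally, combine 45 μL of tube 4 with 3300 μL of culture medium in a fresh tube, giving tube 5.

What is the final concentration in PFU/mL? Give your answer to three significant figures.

14.7 PFU/mL

Step 1: 0.45 mL brought to 2000 μL → factor 2/0.45 = 4.4444
Step 2: 170 μL brought to 39 mL → factor 39000/170 = 229.41
Step 3: 160 μL + 2240 μL = 2400 μL total → factor 2400/160 = 15
Step 4: 20 μL + 40 μL = 60 μL total → factor 60/20 = 3
Step 5: 45 μL + 3300 μL = 3345 μL total → factor 3345/45 = 74.333
Overall dilution factor = 4.4444 × 229.41 × 15 × 3 × 74.333 = 3.4106 × 10^6
Final = 5.00 × 10^7 PFU/mL / 3.4106 × 10^6 = 14.7 PFU/mL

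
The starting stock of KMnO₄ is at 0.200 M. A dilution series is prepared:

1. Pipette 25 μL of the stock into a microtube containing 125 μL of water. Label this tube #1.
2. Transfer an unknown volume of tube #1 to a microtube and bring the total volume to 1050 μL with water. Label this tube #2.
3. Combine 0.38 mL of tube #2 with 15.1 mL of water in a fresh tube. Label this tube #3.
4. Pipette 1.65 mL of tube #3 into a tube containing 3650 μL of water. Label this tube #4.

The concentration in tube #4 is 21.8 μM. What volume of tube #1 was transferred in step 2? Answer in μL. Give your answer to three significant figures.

89.9 μL

Step 1: 25 μL + 125 μL = 150 μL total → factor 150/25 = 6
Step 2: v brought to 1050 μL → factor = 1050 μL/v
Step 3: 0.38 mL + 15.1 mL = 15.48 mL total → factor 15.48/0.38 = 40.737
Step 4: 1.65 mL + 3650 μL = 5.3 mL total → factor 5.3/1.65 = 3.2121
Product of known-step factors = 785.11
Overall factor = 0.200 M / (21.8 μM) = 9174.3
Step-2 factor = 9174.3 / 785.11 = 11.685
v = 1050 μL / 11.685 = 89.9 μL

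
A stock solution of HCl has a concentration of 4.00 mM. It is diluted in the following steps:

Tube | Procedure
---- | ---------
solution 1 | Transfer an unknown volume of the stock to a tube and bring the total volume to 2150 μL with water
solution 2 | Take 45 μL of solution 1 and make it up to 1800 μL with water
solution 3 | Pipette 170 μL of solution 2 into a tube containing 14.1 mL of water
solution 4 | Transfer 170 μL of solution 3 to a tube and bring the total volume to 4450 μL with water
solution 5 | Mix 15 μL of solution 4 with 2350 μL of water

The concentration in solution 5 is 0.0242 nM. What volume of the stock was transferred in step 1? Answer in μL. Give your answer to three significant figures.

180 μL

Step 1: v brought to 2150 μL → factor = 2150 μL/v
Step 2: 45 μL brought to 1800 μL → factor 1800/45 = 40
Step 3: 170 μL + 14.1 mL = 14270 μL total → factor 14270/170 = 83.941
Step 4: 170 μL brought to 4450 μL → factor 4450/170 = 26.176
Step 5: 15 μL + 2350 μL = 2365 μL total → factor 2365/15 = 157.67
Product of known-step factors = 1.3858 × 10^7
Overall factor = 4.00 mM / (0.0242 nM) = 1.6529 × 10^8
Step-1 factor = 1.6529 × 10^8 / 1.3858 × 10^7 = 11.928
v = 2150 μL / 11.928 = 180 μL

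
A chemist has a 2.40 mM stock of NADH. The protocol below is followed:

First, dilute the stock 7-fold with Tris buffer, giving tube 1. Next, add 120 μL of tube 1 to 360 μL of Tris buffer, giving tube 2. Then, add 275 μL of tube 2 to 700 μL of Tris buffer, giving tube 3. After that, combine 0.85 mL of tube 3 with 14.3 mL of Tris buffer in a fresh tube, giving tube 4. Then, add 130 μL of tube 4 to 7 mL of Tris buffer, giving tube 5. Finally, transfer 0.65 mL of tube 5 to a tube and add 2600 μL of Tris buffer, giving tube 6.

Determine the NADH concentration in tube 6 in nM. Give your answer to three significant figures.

Step 1: 7-fold → factor 7
Step 2: 120 μL + 360 μL = 480 μL total → factor 480/120 = 4
Step 3: 275 μL + 700 μL = 975 μL total → factor 975/275 = 3.5455
Step 4: 0.85 mL + 14.3 mL = 15.15 mL total → factor 15.15/0.85 = 17.824
Step 5: 130 μL + 7 mL = 7130 μL total → factor 7130/130 = 54.846
Step 6: 0.65 mL + 2600 μL = 3.25 mL total → factor 3.25/0.65 = 5
Overall dilution factor = 7 × 4 × 3.5455 × 17.824 × 54.846 × 5 = 4.8522 × 10^5
Final = 2.40 mM / 4.8522 × 10^5 = 4.946 × 10^-6 mM = 4.95 nM

4.95 nM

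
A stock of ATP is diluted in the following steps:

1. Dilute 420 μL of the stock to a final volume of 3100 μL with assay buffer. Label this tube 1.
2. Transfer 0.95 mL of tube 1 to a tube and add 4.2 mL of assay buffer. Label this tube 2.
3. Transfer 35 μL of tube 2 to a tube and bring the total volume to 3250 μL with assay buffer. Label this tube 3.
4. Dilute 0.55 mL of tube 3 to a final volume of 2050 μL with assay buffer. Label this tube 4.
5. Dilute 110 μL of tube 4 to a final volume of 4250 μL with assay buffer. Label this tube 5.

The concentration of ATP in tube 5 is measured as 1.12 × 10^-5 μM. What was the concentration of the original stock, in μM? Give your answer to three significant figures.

5.99 μM

Step 1: 420 μL brought to 3100 μL → factor 3100/420 = 7.381
Step 2: 0.95 mL + 4.2 mL = 5.15 mL total → factor 5.15/0.95 = 5.4211
Step 3: 35 μL brought to 3250 μL → factor 3250/35 = 92.857
Step 4: 0.55 mL brought to 2050 μL → factor 2.05/0.55 = 3.7273
Step 5: 110 μL brought to 4250 μL → factor 4250/110 = 38.636
Overall dilution factor = 7.381 × 5.4211 × 92.857 × 3.7273 × 38.636 = 5.3506 × 10^5
Stock = 1.12 × 10^-5 μM × 5.3506 × 10^5 = 5.99 μM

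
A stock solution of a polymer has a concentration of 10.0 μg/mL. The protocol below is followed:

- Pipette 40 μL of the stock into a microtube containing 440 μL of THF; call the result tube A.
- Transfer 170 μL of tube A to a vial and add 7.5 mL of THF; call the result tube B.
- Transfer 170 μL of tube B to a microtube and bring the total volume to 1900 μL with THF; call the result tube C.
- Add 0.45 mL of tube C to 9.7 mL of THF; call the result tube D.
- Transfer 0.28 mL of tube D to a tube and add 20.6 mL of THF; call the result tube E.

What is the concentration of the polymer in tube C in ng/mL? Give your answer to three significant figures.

Step 1: 40 μL + 440 μL = 480 μL total → factor 480/40 = 12
Step 2: 170 μL + 7.5 mL = 7670 μL total → factor 7670/170 = 45.118
Step 3: 170 μL brought to 1900 μL → factor 1900/170 = 11.176
Dilution factor through tube C = 12 × 45.118 × 11.176 = 6051.1
[tube C] = 10.0 μg/mL / 6051.1 = 0.001653 μg/mL = 1.65 ng/mL

1.65 ng/mL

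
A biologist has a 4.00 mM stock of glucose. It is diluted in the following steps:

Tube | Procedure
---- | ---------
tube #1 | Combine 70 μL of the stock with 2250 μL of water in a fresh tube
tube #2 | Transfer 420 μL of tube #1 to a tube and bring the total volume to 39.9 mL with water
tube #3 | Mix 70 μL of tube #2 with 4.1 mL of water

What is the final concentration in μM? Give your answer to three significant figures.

0.0213 μM

Step 1: 70 μL + 2250 μL = 2320 μL total → factor 2320/70 = 33.143
Step 2: 420 μL brought to 39.9 mL → factor 39900/420 = 95
Step 3: 70 μL + 4.1 mL = 4170 μL total → factor 4170/70 = 59.571
Overall dilution factor = 33.143 × 95 × 59.571 = 1.8756 × 10^5
Final = 4.00 mM / 1.8756 × 10^5 = 2.133 × 10^-5 mM = 0.0213 μM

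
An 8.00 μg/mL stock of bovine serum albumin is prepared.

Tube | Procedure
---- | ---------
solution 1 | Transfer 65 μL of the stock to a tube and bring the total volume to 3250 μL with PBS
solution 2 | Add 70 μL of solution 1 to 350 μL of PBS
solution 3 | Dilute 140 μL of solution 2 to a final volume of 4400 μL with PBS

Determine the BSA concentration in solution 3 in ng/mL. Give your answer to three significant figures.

0.848 ng/mL

Step 1: 65 μL brought to 3250 μL → factor 3250/65 = 50
Step 2: 70 μL + 350 μL = 420 μL total → factor 420/70 = 6
Step 3: 140 μL brought to 4400 μL → factor 4400/140 = 31.429
Overall dilution factor = 50 × 6 × 31.429 = 9428.6
Final = 8.00 μg/mL / 9428.6 = 0.0008485 μg/mL = 0.848 ng/mL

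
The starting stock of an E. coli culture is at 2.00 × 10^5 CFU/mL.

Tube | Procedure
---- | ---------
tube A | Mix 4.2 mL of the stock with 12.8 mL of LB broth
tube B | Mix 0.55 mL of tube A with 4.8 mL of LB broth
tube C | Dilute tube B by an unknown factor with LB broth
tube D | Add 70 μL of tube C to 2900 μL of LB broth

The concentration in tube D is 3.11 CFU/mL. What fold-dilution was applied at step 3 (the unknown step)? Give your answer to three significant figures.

Step 1: 4.2 mL + 12.8 mL = 17 mL total → factor 17/4.2 = 4.0476
Step 2: 0.55 mL + 4.8 mL = 5.35 mL total → factor 5.35/0.55 = 9.7273
Step 3: unknown factor x
Step 4: 70 μL + 2900 μL = 2970 μL total → factor 2970/70 = 42.429
Product of known-step factors = 1670.5
Overall factor = 2.00 × 10^5 CFU/mL / (3.11 CFU/mL) = 64309
x = 64309 / 1670.5 = 38.5

38.5-fold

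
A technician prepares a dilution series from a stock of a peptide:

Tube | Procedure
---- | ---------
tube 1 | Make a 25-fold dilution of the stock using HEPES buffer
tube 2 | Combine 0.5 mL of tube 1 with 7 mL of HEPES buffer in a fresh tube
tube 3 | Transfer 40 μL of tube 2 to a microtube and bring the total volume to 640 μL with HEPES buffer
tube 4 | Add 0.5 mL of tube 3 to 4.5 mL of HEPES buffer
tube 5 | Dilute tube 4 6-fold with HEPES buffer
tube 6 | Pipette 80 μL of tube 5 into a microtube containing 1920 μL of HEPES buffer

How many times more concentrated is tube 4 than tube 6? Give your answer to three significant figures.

150

Step 1: 25-fold → factor 25
Step 2: 0.5 mL + 7 mL = 7.5 mL total → factor 7.5/0.5 = 15
Step 3: 40 μL brought to 640 μL → factor 640/40 = 16
Step 4: 0.5 mL + 4.5 mL = 5 mL total → factor 5/0.5 = 10
Step 5: 6-fold → factor 6
Step 6: 80 μL + 1920 μL = 2000 μL total → factor 2000/80 = 25
Dilution factor to tube 4 = 60000; to tube 6 = 9 × 10^6
[tube 4]/[tube 6] = (factor to tube 6)/(factor to tube 4) = 9 × 10^6/60000 = 150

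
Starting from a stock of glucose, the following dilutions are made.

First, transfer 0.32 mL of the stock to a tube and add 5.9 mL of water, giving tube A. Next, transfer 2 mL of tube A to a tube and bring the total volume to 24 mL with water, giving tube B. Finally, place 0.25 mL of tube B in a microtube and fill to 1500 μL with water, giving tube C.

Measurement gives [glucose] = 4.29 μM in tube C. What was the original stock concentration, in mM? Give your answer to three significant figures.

Step 1: 0.32 mL + 5.9 mL = 6.22 mL total → factor 6.22/0.32 = 19.438
Step 2: 2 mL brought to 24 mL → factor 24/2 = 12
Step 3: 0.25 mL brought to 1500 μL → factor 1.5/0.25 = 6
Overall dilution factor = 19.438 × 12 × 6 = 1399.5
Stock = 4.29 μM × 1399.5 = 6004 μM = 6.00 mM

6.00 mM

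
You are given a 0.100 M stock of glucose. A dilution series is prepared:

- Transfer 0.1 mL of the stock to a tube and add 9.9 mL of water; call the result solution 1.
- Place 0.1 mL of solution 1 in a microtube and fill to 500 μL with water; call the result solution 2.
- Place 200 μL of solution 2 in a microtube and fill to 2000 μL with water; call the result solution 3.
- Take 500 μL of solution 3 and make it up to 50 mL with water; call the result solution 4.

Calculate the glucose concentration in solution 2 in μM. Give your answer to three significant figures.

Step 1: 0.1 mL + 9.9 mL = 10 mL total → factor 10/0.1 = 100
Step 2: 0.1 mL brought to 500 μL → factor 0.5/0.1 = 5
Dilution factor through solution 2 = 100 × 5 = 500
[solution 2] = 0.100 M / 500 = 0.0002000 M = 200 μM

200 μM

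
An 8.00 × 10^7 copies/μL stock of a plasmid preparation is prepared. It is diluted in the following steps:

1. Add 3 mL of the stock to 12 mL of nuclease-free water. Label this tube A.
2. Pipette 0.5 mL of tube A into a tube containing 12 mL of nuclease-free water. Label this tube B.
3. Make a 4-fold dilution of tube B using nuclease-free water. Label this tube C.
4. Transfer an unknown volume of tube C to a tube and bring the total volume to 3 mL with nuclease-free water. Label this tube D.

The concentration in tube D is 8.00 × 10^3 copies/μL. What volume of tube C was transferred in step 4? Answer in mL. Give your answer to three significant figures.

Step 1: 3 mL + 12 mL = 15 mL total → factor 15/3 = 5
Step 2: 0.5 mL + 12 mL = 12.5 mL total → factor 12.5/0.5 = 25
Step 3: 4-fold → factor 4
Step 4: v brought to 3 mL → factor = 3 mL/v
Product of known-step factors = 500
Overall factor = 8.00 × 10^7 copies/μL / (8.00 × 10^3 copies/μL) = 10000
Step-4 factor = 10000 / 500 = 20
v = 3 mL / 20 = 0.150 mL

0.150 mL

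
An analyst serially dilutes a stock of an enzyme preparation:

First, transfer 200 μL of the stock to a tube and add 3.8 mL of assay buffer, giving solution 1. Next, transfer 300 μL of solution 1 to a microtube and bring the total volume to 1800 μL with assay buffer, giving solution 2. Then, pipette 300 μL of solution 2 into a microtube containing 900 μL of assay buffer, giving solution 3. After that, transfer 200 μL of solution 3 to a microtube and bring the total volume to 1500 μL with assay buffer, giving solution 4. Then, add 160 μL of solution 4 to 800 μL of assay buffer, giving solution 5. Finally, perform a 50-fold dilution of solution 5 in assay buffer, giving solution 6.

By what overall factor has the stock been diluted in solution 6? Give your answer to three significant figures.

1.08 × 10^6

Step 1: 200 μL + 3.8 mL = 4000 μL total → factor 4000/200 = 20
Step 2: 300 μL brought to 1800 μL → factor 1800/300 = 6
Step 3: 300 μL + 900 μL = 1200 μL total → factor 1200/300 = 4
Step 4: 200 μL brought to 1500 μL → factor 1500/200 = 7.5
Step 5: 160 μL + 800 μL = 960 μL total → factor 960/160 = 6
Step 6: 50-fold → factor 50
Overall dilution factor = 20 × 6 × 4 × 7.5 × 6 × 50 = 1.08 × 10^6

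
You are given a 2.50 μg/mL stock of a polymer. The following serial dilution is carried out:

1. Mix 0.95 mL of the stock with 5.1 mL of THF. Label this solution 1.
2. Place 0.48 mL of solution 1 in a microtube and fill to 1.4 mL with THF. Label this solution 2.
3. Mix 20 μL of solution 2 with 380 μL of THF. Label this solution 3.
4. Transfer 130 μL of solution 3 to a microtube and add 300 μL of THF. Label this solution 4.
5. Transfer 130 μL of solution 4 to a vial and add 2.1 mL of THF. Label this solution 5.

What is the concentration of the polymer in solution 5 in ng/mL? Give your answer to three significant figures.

Step 1: 0.95 mL + 5.1 mL = 6.05 mL total → factor 6.05/0.95 = 6.3684
Step 2: 0.48 mL brought to 1.4 mL → factor 1.4/0.48 = 2.9167
Step 3: 20 μL + 380 μL = 400 μL total → factor 400/20 = 20
Step 4: 130 μL + 300 μL = 430 μL total → factor 430/130 = 3.3077
Step 5: 130 μL + 2.1 mL = 2230 μL total → factor 2230/130 = 17.154
Overall dilution factor = 6.3684 × 2.9167 × 20 × 3.3077 × 17.154 = 21078
Final = 2.50 μg/mL / 21078 = 0.0001186 μg/mL = 0.119 ng/mL

0.119 ng/mL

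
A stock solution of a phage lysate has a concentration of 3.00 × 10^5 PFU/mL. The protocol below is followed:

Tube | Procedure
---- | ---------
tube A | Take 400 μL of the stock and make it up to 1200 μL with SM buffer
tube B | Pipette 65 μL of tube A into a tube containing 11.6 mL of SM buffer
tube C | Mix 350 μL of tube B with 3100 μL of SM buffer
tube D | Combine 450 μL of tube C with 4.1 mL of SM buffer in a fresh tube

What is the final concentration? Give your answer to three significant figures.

Step 1: 400 μL brought to 1200 μL → factor 1200/400 = 3
Step 2: 65 μL + 11.6 mL = 11665 μL total → factor 11665/65 = 179.46
Step 3: 350 μL + 3100 μL = 3450 μL total → factor 3450/350 = 9.8571
Step 4: 450 μL + 4.1 mL = 4550 μL total → factor 4550/450 = 10.111
Overall dilution factor = 3 × 179.46 × 9.8571 × 10.111 = 53659
Final = 3.00 × 10^5 PFU/mL / 53659 = 5.59 PFU/mL

5.59 PFU/mL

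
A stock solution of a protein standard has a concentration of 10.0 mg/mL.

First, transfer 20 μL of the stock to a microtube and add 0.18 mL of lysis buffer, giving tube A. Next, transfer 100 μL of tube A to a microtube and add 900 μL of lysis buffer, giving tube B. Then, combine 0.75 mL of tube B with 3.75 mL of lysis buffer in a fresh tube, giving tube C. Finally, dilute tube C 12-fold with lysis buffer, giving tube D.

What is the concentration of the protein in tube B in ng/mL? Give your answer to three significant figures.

Step 1: 20 μL + 0.18 mL = 200 μL total → factor 200/20 = 10
Step 2: 100 μL + 900 μL = 1000 μL total → factor 1000/100 = 10
Dilution factor through tube B = 10 × 10 = 100
[tube B] = 10.0 mg/mL / 100 = 0.1000 mg/mL = 1.00 × 10^5 ng/mL

1.00 × 10^5 ng/mL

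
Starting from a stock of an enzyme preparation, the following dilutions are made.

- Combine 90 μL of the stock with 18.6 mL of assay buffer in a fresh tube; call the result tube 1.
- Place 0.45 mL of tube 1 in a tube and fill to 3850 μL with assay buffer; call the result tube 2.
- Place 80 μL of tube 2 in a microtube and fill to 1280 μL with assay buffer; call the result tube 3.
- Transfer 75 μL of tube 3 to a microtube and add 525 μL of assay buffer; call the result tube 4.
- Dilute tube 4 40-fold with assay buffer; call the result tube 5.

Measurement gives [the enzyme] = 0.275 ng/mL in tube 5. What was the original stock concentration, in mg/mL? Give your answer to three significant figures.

2.50 mg/mL

Step 1: 90 μL + 18.6 mL = 18690 μL total → factor 18690/90 = 207.67
Step 2: 0.45 mL brought to 3850 μL → factor 3.85/0.45 = 8.5556
Step 3: 80 μL brought to 1280 μL → factor 1280/80 = 16
Step 4: 75 μL + 525 μL = 600 μL total → factor 600/75 = 8
Step 5: 40-fold → factor 40
Overall dilution factor = 207.67 × 8.5556 × 16 × 8 × 40 = 9.0967 × 10^6
Stock = 0.275 ng/mL × 9.0967 × 10^6 = 2.502 × 10^6 ng/mL = 2.50 mg/mL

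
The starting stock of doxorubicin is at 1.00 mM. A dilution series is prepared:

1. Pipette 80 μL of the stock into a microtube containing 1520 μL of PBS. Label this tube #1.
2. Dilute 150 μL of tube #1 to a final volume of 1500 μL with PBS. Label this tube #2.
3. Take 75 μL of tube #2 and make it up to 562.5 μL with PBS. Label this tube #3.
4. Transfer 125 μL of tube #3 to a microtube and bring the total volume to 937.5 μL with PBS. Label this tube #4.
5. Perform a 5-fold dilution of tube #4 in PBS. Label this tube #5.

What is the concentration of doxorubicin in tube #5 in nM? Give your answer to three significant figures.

17.8 nM

Step 1: 80 μL + 1520 μL = 1600 μL total → factor 1600/80 = 20
Step 2: 150 μL brought to 1500 μL → factor 1500/150 = 10
Step 3: 75 μL brought to 562.5 μL → factor 562.5/75 = 7.5
Step 4: 125 μL brought to 937.5 μL → factor 937.5/125 = 7.5
Step 5: 5-fold → factor 5
Overall dilution factor = 20 × 10 × 7.5 × 7.5 × 5 = 56250
Final = 1.00 mM / 56250 = 1.778 × 10^-5 mM = 17.8 nM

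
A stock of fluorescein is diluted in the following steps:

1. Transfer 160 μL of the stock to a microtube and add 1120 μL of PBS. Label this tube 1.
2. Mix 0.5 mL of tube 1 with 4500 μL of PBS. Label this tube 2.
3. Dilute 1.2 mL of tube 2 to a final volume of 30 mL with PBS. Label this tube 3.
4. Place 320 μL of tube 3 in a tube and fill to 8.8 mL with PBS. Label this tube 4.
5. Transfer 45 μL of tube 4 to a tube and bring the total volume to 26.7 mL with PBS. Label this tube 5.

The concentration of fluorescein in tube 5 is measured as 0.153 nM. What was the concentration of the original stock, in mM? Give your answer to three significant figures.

Step 1: 160 μL + 1120 μL = 1280 μL total → factor 1280/160 = 8
Step 2: 0.5 mL + 4500 μL = 5 mL total → factor 5/0.5 = 10
Step 3: 1.2 mL brought to 30 mL → factor 30/1.2 = 25
Step 4: 320 μL brought to 8.8 mL → factor 8800/320 = 27.5
Step 5: 45 μL brought to 26.7 mL → factor 26700/45 = 593.33
Overall dilution factor = 8 × 10 × 25 × 27.5 × 593.33 = 3.2633 × 10^7
Stock = 0.153 nM × 3.2633 × 10^7 = 4.993 × 10^6 nM = 4.99 mM

4.99 mM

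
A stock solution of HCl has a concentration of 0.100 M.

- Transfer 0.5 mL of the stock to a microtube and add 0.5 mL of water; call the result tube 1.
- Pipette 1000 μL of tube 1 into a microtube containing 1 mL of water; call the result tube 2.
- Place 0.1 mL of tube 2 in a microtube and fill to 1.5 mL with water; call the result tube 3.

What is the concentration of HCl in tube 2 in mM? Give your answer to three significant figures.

Step 1: 0.5 mL + 0.5 mL = 1 mL total → factor 1/0.5 = 2
Step 2: 1000 μL + 1 mL = 2000 μL total → factor 2000/1000 = 2
Dilution factor through tube 2 = 2 × 2 = 4
[tube 2] = 0.100 M / 4 = 0.02500 M = 25.0 mM

25.0 mM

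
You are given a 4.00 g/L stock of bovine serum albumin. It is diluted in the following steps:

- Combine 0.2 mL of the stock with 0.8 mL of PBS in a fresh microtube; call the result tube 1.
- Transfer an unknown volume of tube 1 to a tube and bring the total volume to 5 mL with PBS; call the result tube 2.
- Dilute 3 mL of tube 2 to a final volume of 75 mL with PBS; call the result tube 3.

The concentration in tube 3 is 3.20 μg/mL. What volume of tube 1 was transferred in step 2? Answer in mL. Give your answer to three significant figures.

0.500 mL

Step 1: 0.2 mL + 0.8 mL = 1 mL total → factor 1/0.2 = 5
Step 2: v brought to 5 mL → factor = 5 mL/v
Step 3: 3 mL brought to 75 mL → factor 75/3 = 25
Product of known-step factors = 125
Overall factor = 4.00 g/L / (3.20 μg/mL) = 1250
Step-2 factor = 1250 / 125 = 10
v = 5 mL / 10 = 0.500 mL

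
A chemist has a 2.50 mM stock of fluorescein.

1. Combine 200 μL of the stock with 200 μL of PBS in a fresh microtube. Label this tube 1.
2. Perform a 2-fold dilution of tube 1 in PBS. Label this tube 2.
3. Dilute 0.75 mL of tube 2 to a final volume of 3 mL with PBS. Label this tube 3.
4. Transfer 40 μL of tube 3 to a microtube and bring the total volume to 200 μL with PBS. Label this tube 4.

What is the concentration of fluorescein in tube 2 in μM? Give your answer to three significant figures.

Step 1: 200 μL + 200 μL = 400 μL total → factor 400/200 = 2
Step 2: 2-fold → factor 2
Dilution factor through tube 2 = 2 × 2 = 4
[tube 2] = 2.50 mM / 4 = 0.6250 mM = 625 μM

625 μM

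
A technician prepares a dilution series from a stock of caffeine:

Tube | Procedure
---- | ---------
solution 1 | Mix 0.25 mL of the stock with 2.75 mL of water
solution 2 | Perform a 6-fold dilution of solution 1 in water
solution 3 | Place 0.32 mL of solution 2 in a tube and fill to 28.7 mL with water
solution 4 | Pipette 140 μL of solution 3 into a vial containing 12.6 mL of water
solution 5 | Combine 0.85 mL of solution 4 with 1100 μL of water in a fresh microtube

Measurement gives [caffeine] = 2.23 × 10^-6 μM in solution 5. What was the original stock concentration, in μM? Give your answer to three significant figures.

3.01 μM

Step 1: 0.25 mL + 2.75 mL = 3 mL total → factor 3/0.25 = 12
Step 2: 6-fold → factor 6
Step 3: 0.32 mL brought to 28.7 mL → factor 28.7/0.32 = 89.688
Step 4: 140 μL + 12.6 mL = 12740 μL total → factor 12740/140 = 91
Step 5: 0.85 mL + 1100 μL = 1.95 mL total → factor 1.95/0.85 = 2.2941
Overall dilution factor = 12 × 6 × 89.688 × 91 × 2.2941 = 1.3481 × 10^6
Stock = 2.23 × 10^-6 μM × 1.3481 × 10^6 = 3.01 μM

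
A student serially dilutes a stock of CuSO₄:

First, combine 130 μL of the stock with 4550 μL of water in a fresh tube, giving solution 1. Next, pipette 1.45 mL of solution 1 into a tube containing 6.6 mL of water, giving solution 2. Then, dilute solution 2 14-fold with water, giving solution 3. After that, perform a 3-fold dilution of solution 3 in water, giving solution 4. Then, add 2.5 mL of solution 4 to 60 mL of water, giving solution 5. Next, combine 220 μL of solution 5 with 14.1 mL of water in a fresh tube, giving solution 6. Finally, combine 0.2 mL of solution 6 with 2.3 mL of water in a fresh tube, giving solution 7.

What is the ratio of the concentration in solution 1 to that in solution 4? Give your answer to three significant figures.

Step 1: 130 μL + 4550 μL = 4680 μL total → factor 4680/130 = 36
Step 2: 1.45 mL + 6.6 mL = 8.05 mL total → factor 8.05/1.45 = 5.5517
Step 3: 14-fold → factor 14
Step 4: 3-fold → factor 3
Dilution factor to solution 1 = 36; to solution 4 = 8394.2
[solution 1]/[solution 4] = (factor to solution 4)/(factor to solution 1) = 8394.2/36 = 233

233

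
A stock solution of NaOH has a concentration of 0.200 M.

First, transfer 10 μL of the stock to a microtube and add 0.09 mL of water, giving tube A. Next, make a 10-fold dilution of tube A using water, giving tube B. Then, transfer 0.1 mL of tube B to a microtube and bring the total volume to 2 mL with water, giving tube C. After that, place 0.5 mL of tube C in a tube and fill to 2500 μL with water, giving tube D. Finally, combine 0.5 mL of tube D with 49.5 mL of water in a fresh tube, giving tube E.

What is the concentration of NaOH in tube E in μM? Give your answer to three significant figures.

Step 1: 10 μL + 0.09 mL = 100 μL total → factor 100/10 = 10
Step 2: 10-fold → factor 10
Step 3: 0.1 mL brought to 2 mL → factor 2/0.1 = 20
Step 4: 0.5 mL brought to 2500 μL → factor 2.5/0.5 = 5
Step 5: 0.5 mL + 49.5 mL = 50 mL total → factor 50/0.5 = 100
Overall dilution factor = 10 × 10 × 20 × 5 × 100 = 1 × 10^6
Final = 0.200 M / 1 × 10^6 = 2.000 × 10^-7 M = 0.200 μM

0.200 μM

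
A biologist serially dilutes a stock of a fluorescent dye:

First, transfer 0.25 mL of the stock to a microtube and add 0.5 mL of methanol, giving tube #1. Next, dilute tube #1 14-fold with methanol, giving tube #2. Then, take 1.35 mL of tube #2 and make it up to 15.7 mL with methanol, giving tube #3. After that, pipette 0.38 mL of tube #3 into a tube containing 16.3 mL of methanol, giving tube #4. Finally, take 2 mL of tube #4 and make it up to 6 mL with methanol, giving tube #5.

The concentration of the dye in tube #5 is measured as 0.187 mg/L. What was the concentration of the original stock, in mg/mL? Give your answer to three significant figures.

Step 1: 0.25 mL + 0.5 mL = 0.75 mL total → factor 0.75/0.25 = 3
Step 2: 14-fold → factor 14
Step 3: 1.35 mL brought to 15.7 mL → factor 15.7/1.35 = 11.63
Step 4: 0.38 mL + 16.3 mL = 16.68 mL total → factor 16.68/0.38 = 43.895
Step 5: 2 mL brought to 6 mL → factor 6/2 = 3
Overall dilution factor = 3 × 14 × 11.63 × 43.895 × 3 = 64320
Stock = 0.187 mg/L × 64320 = 1.203 × 10^4 mg/L = 12.0 mg/mL

12.0 mg/mL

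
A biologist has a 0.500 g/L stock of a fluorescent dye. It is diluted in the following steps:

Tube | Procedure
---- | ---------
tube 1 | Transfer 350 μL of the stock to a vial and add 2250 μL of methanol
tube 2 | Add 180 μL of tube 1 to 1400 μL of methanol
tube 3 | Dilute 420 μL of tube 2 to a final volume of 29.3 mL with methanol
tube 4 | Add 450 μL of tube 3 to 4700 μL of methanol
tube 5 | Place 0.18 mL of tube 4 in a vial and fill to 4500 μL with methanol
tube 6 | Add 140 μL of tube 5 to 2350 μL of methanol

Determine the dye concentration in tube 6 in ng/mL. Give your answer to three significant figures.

Step 1: 350 μL + 2250 μL = 2600 μL total → factor 2600/350 = 7.4286
Step 2: 180 μL + 1400 μL = 1580 μL total → factor 1580/180 = 8.7778
Step 3: 420 μL brought to 29.3 mL → factor 29300/420 = 69.762
Step 4: 450 μL + 4700 μL = 5150 μL total → factor 5150/450 = 11.444
Step 5: 0.18 mL brought to 4500 μL → factor 4.5/0.18 = 25
Step 6: 140 μL + 2350 μL = 2490 μL total → factor 2490/140 = 17.786
Overall dilution factor = 7.4286 × 8.7778 × 69.762 × 11.444 × 25 × 17.786 = 2.3148 × 10^7
Final = 0.500 g/L / 2.3148 × 10^7 = 2.160 × 10^-8 g/L = 0.0216 ng/mL

0.0216 ng/mL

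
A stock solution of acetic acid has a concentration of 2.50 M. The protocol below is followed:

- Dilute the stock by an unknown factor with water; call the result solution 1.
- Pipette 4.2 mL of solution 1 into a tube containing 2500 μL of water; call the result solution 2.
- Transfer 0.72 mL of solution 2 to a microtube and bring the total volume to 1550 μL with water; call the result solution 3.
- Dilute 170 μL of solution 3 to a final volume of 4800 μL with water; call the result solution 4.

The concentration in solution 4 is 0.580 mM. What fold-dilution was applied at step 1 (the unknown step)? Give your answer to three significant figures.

44.5-fold

Step 1: unknown factor x
Step 2: 4.2 mL + 2500 μL = 6.7 mL total → factor 6.7/4.2 = 1.5952
Step 3: 0.72 mL brought to 1550 μL → factor 1.55/0.72 = 2.1528
Step 4: 170 μL brought to 4800 μL → factor 4800/170 = 28.235
Product of known-step factors = 96.965
Overall factor = 2.50 M / (0.580 mM) = 4310.3
x = 4310.3 / 96.965 = 44.5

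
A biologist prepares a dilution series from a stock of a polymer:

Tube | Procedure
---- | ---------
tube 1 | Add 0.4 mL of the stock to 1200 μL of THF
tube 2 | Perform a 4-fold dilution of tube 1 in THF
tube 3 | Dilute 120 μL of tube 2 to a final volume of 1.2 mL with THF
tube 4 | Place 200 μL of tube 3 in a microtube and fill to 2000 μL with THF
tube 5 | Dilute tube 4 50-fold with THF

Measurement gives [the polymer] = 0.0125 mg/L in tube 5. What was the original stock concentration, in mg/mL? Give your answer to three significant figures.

Step 1: 0.4 mL + 1200 μL = 1.6 mL total → factor 1.6/0.4 = 4
Step 2: 4-fold → factor 4
Step 3: 120 μL brought to 1.2 mL → factor 1200/120 = 10
Step 4: 200 μL brought to 2000 μL → factor 2000/200 = 10
Step 5: 50-fold → factor 50
Overall dilution factor = 4 × 4 × 10 × 10 × 50 = 80000
Stock = 0.0125 mg/L × 80000 = 1000 mg/L = 1.00 mg/mL

1.00 mg/mL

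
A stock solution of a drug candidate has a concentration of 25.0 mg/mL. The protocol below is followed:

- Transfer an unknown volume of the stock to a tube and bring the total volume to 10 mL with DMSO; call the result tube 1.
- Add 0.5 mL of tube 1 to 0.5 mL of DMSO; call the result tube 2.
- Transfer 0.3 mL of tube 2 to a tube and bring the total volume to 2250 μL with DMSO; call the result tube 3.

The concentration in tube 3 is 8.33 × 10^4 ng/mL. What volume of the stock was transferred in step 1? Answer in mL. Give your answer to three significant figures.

Step 1: v brought to 10 mL → factor = 10 mL/v
Step 2: 0.5 mL + 0.5 mL = 1 mL total → factor 1/0.5 = 2
Step 3: 0.3 mL brought to 2250 μL → factor 2.25/0.3 = 7.5
Product of known-step factors = 15
Overall factor = 25.0 mg/mL / (8.33 × 10^4 ng/mL) = 300.12
Step-1 factor = 300.12 / 15 = 20.008
v = 10 mL / 20.008 = 0.500 mL

0.500 mL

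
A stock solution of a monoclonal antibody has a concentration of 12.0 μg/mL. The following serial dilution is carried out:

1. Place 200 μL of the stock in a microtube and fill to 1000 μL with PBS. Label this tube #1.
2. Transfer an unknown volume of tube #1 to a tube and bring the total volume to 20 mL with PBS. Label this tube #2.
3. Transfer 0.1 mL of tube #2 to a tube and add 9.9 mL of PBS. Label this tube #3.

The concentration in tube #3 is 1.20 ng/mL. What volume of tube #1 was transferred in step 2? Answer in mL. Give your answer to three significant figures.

1.00 mL

Step 1: 200 μL brought to 1000 μL → factor 1000/200 = 5
Step 2: v brought to 20 mL → factor = 20 mL/v
Step 3: 0.1 mL + 9.9 mL = 10 mL total → factor 10/0.1 = 100
Product of known-step factors = 500
Overall factor = 12.0 μg/mL / (1.20 ng/mL) = 10000
Step-2 factor = 10000 / 500 = 20
v = 20 mL / 20 = 1.00 mL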